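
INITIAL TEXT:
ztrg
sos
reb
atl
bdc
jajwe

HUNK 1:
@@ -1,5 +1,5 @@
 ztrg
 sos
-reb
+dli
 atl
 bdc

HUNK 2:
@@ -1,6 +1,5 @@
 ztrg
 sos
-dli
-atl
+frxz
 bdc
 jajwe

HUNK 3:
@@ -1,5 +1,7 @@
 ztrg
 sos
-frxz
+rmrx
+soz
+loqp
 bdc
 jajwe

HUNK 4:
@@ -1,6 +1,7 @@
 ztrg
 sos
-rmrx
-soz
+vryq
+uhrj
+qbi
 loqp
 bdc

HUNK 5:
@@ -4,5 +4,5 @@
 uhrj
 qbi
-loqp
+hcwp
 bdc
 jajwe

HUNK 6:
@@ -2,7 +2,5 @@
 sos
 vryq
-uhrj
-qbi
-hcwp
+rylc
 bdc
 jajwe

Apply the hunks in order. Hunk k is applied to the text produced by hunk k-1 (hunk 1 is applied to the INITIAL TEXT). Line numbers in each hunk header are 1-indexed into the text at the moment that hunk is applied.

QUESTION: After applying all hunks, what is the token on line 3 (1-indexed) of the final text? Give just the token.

Answer: vryq

Derivation:
Hunk 1: at line 1 remove [reb] add [dli] -> 6 lines: ztrg sos dli atl bdc jajwe
Hunk 2: at line 1 remove [dli,atl] add [frxz] -> 5 lines: ztrg sos frxz bdc jajwe
Hunk 3: at line 1 remove [frxz] add [rmrx,soz,loqp] -> 7 lines: ztrg sos rmrx soz loqp bdc jajwe
Hunk 4: at line 1 remove [rmrx,soz] add [vryq,uhrj,qbi] -> 8 lines: ztrg sos vryq uhrj qbi loqp bdc jajwe
Hunk 5: at line 4 remove [loqp] add [hcwp] -> 8 lines: ztrg sos vryq uhrj qbi hcwp bdc jajwe
Hunk 6: at line 2 remove [uhrj,qbi,hcwp] add [rylc] -> 6 lines: ztrg sos vryq rylc bdc jajwe
Final line 3: vryq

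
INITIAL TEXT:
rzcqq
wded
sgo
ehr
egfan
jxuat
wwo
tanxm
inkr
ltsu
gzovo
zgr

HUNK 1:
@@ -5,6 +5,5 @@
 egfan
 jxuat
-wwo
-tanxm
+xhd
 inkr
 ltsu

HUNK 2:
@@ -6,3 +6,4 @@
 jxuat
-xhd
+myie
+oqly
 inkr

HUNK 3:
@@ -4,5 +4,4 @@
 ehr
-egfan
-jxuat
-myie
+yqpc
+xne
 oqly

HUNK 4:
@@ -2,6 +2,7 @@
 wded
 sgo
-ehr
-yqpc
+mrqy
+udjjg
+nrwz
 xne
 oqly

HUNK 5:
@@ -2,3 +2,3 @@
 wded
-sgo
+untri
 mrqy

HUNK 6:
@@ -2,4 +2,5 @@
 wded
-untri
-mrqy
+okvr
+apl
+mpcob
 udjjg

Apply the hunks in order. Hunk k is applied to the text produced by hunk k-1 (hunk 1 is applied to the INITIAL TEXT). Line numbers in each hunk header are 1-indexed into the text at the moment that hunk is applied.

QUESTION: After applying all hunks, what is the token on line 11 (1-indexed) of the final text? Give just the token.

Hunk 1: at line 5 remove [wwo,tanxm] add [xhd] -> 11 lines: rzcqq wded sgo ehr egfan jxuat xhd inkr ltsu gzovo zgr
Hunk 2: at line 6 remove [xhd] add [myie,oqly] -> 12 lines: rzcqq wded sgo ehr egfan jxuat myie oqly inkr ltsu gzovo zgr
Hunk 3: at line 4 remove [egfan,jxuat,myie] add [yqpc,xne] -> 11 lines: rzcqq wded sgo ehr yqpc xne oqly inkr ltsu gzovo zgr
Hunk 4: at line 2 remove [ehr,yqpc] add [mrqy,udjjg,nrwz] -> 12 lines: rzcqq wded sgo mrqy udjjg nrwz xne oqly inkr ltsu gzovo zgr
Hunk 5: at line 2 remove [sgo] add [untri] -> 12 lines: rzcqq wded untri mrqy udjjg nrwz xne oqly inkr ltsu gzovo zgr
Hunk 6: at line 2 remove [untri,mrqy] add [okvr,apl,mpcob] -> 13 lines: rzcqq wded okvr apl mpcob udjjg nrwz xne oqly inkr ltsu gzovo zgr
Final line 11: ltsu

Answer: ltsu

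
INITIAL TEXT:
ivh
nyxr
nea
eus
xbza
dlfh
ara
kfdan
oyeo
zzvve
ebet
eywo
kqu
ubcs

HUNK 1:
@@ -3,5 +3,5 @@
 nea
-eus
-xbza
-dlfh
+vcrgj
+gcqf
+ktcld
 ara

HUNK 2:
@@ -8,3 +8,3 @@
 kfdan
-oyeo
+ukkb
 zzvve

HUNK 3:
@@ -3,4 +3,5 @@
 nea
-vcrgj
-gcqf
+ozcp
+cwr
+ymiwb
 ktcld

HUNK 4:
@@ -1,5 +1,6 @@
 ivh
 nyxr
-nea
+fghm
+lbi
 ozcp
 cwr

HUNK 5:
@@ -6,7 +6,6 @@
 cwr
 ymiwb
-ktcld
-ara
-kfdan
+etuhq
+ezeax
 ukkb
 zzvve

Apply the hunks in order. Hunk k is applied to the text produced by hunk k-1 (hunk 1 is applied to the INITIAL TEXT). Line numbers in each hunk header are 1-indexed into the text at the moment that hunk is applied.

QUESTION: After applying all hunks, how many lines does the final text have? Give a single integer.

Hunk 1: at line 3 remove [eus,xbza,dlfh] add [vcrgj,gcqf,ktcld] -> 14 lines: ivh nyxr nea vcrgj gcqf ktcld ara kfdan oyeo zzvve ebet eywo kqu ubcs
Hunk 2: at line 8 remove [oyeo] add [ukkb] -> 14 lines: ivh nyxr nea vcrgj gcqf ktcld ara kfdan ukkb zzvve ebet eywo kqu ubcs
Hunk 3: at line 3 remove [vcrgj,gcqf] add [ozcp,cwr,ymiwb] -> 15 lines: ivh nyxr nea ozcp cwr ymiwb ktcld ara kfdan ukkb zzvve ebet eywo kqu ubcs
Hunk 4: at line 1 remove [nea] add [fghm,lbi] -> 16 lines: ivh nyxr fghm lbi ozcp cwr ymiwb ktcld ara kfdan ukkb zzvve ebet eywo kqu ubcs
Hunk 5: at line 6 remove [ktcld,ara,kfdan] add [etuhq,ezeax] -> 15 lines: ivh nyxr fghm lbi ozcp cwr ymiwb etuhq ezeax ukkb zzvve ebet eywo kqu ubcs
Final line count: 15

Answer: 15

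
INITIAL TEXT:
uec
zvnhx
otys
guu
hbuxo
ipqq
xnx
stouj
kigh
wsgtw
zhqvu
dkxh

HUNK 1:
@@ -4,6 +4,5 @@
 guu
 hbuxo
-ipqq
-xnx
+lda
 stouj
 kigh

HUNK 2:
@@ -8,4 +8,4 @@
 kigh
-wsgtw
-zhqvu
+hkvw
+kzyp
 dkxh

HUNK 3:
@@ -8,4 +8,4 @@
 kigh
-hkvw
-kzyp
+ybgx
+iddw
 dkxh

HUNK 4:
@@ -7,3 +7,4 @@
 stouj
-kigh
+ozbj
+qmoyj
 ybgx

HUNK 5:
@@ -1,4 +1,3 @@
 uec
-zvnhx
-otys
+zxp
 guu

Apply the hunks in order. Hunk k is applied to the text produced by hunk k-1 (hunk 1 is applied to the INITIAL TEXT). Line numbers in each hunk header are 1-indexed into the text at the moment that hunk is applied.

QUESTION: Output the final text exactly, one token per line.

Answer: uec
zxp
guu
hbuxo
lda
stouj
ozbj
qmoyj
ybgx
iddw
dkxh

Derivation:
Hunk 1: at line 4 remove [ipqq,xnx] add [lda] -> 11 lines: uec zvnhx otys guu hbuxo lda stouj kigh wsgtw zhqvu dkxh
Hunk 2: at line 8 remove [wsgtw,zhqvu] add [hkvw,kzyp] -> 11 lines: uec zvnhx otys guu hbuxo lda stouj kigh hkvw kzyp dkxh
Hunk 3: at line 8 remove [hkvw,kzyp] add [ybgx,iddw] -> 11 lines: uec zvnhx otys guu hbuxo lda stouj kigh ybgx iddw dkxh
Hunk 4: at line 7 remove [kigh] add [ozbj,qmoyj] -> 12 lines: uec zvnhx otys guu hbuxo lda stouj ozbj qmoyj ybgx iddw dkxh
Hunk 5: at line 1 remove [zvnhx,otys] add [zxp] -> 11 lines: uec zxp guu hbuxo lda stouj ozbj qmoyj ybgx iddw dkxh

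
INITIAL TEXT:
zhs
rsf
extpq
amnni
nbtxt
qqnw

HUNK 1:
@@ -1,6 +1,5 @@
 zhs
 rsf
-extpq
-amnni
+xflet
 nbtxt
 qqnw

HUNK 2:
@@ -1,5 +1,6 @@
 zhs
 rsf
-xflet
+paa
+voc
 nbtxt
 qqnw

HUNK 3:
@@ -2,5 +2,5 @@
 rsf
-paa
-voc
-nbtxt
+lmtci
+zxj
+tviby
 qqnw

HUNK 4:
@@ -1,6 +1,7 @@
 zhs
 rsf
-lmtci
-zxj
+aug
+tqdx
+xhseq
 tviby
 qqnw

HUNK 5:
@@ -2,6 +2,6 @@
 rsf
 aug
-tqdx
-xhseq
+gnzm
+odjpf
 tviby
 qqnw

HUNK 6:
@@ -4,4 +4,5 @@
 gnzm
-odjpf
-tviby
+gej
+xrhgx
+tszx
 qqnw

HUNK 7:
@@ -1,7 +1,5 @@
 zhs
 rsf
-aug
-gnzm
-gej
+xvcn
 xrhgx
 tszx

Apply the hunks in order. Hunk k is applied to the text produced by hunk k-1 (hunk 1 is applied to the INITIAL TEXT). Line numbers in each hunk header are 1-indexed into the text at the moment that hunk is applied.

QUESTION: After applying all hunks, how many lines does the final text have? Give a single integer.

Answer: 6

Derivation:
Hunk 1: at line 1 remove [extpq,amnni] add [xflet] -> 5 lines: zhs rsf xflet nbtxt qqnw
Hunk 2: at line 1 remove [xflet] add [paa,voc] -> 6 lines: zhs rsf paa voc nbtxt qqnw
Hunk 3: at line 2 remove [paa,voc,nbtxt] add [lmtci,zxj,tviby] -> 6 lines: zhs rsf lmtci zxj tviby qqnw
Hunk 4: at line 1 remove [lmtci,zxj] add [aug,tqdx,xhseq] -> 7 lines: zhs rsf aug tqdx xhseq tviby qqnw
Hunk 5: at line 2 remove [tqdx,xhseq] add [gnzm,odjpf] -> 7 lines: zhs rsf aug gnzm odjpf tviby qqnw
Hunk 6: at line 4 remove [odjpf,tviby] add [gej,xrhgx,tszx] -> 8 lines: zhs rsf aug gnzm gej xrhgx tszx qqnw
Hunk 7: at line 1 remove [aug,gnzm,gej] add [xvcn] -> 6 lines: zhs rsf xvcn xrhgx tszx qqnw
Final line count: 6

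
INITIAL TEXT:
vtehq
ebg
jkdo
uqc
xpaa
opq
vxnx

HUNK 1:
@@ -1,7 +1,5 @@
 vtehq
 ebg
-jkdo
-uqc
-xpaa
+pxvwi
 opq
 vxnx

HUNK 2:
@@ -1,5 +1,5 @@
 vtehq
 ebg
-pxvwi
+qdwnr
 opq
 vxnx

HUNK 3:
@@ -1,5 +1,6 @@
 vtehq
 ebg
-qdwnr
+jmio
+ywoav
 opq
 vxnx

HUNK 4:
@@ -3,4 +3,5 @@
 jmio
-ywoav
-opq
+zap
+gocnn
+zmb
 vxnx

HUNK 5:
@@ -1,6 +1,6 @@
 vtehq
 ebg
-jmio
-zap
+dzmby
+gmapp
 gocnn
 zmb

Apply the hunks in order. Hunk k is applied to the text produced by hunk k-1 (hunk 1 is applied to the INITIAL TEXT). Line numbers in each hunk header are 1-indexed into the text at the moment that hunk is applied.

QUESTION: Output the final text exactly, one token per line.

Hunk 1: at line 1 remove [jkdo,uqc,xpaa] add [pxvwi] -> 5 lines: vtehq ebg pxvwi opq vxnx
Hunk 2: at line 1 remove [pxvwi] add [qdwnr] -> 5 lines: vtehq ebg qdwnr opq vxnx
Hunk 3: at line 1 remove [qdwnr] add [jmio,ywoav] -> 6 lines: vtehq ebg jmio ywoav opq vxnx
Hunk 4: at line 3 remove [ywoav,opq] add [zap,gocnn,zmb] -> 7 lines: vtehq ebg jmio zap gocnn zmb vxnx
Hunk 5: at line 1 remove [jmio,zap] add [dzmby,gmapp] -> 7 lines: vtehq ebg dzmby gmapp gocnn zmb vxnx

Answer: vtehq
ebg
dzmby
gmapp
gocnn
zmb
vxnx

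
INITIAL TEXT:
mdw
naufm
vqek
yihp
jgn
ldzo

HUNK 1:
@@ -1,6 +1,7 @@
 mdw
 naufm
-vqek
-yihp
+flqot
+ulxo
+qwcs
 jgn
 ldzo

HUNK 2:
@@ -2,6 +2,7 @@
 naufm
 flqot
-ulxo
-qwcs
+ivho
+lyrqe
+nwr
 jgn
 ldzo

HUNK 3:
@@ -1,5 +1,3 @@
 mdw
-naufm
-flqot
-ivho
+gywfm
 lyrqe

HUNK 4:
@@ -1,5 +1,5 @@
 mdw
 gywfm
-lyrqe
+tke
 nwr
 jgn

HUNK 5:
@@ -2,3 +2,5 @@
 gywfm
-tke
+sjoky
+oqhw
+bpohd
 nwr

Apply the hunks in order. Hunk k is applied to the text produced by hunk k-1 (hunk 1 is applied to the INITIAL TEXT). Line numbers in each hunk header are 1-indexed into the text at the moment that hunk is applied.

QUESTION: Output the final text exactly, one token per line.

Answer: mdw
gywfm
sjoky
oqhw
bpohd
nwr
jgn
ldzo

Derivation:
Hunk 1: at line 1 remove [vqek,yihp] add [flqot,ulxo,qwcs] -> 7 lines: mdw naufm flqot ulxo qwcs jgn ldzo
Hunk 2: at line 2 remove [ulxo,qwcs] add [ivho,lyrqe,nwr] -> 8 lines: mdw naufm flqot ivho lyrqe nwr jgn ldzo
Hunk 3: at line 1 remove [naufm,flqot,ivho] add [gywfm] -> 6 lines: mdw gywfm lyrqe nwr jgn ldzo
Hunk 4: at line 1 remove [lyrqe] add [tke] -> 6 lines: mdw gywfm tke nwr jgn ldzo
Hunk 5: at line 2 remove [tke] add [sjoky,oqhw,bpohd] -> 8 lines: mdw gywfm sjoky oqhw bpohd nwr jgn ldzo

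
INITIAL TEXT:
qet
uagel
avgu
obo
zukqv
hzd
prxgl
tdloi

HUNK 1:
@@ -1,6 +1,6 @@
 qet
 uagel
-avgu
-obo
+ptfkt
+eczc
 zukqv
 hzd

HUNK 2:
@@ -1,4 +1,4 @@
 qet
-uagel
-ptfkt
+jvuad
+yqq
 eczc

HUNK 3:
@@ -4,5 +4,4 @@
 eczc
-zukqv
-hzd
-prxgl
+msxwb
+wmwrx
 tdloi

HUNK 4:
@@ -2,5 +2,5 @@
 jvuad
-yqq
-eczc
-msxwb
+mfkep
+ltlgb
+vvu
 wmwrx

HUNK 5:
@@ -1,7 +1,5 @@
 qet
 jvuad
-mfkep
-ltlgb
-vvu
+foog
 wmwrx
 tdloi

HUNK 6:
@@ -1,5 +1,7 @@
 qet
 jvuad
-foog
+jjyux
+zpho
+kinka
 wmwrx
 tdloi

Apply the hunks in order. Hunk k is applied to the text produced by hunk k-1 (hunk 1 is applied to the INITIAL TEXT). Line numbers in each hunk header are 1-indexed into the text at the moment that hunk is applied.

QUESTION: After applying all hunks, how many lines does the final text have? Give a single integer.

Hunk 1: at line 1 remove [avgu,obo] add [ptfkt,eczc] -> 8 lines: qet uagel ptfkt eczc zukqv hzd prxgl tdloi
Hunk 2: at line 1 remove [uagel,ptfkt] add [jvuad,yqq] -> 8 lines: qet jvuad yqq eczc zukqv hzd prxgl tdloi
Hunk 3: at line 4 remove [zukqv,hzd,prxgl] add [msxwb,wmwrx] -> 7 lines: qet jvuad yqq eczc msxwb wmwrx tdloi
Hunk 4: at line 2 remove [yqq,eczc,msxwb] add [mfkep,ltlgb,vvu] -> 7 lines: qet jvuad mfkep ltlgb vvu wmwrx tdloi
Hunk 5: at line 1 remove [mfkep,ltlgb,vvu] add [foog] -> 5 lines: qet jvuad foog wmwrx tdloi
Hunk 6: at line 1 remove [foog] add [jjyux,zpho,kinka] -> 7 lines: qet jvuad jjyux zpho kinka wmwrx tdloi
Final line count: 7

Answer: 7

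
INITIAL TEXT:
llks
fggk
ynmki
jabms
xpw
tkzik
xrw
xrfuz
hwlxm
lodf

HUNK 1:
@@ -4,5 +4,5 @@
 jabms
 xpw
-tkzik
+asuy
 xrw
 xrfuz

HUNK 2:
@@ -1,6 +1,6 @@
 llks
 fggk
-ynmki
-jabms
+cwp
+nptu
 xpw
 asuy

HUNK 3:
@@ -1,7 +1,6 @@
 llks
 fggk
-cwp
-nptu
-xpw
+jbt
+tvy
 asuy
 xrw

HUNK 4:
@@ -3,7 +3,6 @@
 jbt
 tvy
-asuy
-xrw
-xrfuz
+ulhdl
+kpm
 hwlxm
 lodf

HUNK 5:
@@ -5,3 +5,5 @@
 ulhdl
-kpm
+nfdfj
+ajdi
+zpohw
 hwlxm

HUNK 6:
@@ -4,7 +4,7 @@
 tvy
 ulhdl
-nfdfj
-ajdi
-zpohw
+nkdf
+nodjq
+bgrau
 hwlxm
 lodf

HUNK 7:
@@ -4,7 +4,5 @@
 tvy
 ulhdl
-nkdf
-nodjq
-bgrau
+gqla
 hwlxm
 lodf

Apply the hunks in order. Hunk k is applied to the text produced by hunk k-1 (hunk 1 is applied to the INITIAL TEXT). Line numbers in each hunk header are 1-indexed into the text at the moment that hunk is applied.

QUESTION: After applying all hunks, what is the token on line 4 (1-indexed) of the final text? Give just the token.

Answer: tvy

Derivation:
Hunk 1: at line 4 remove [tkzik] add [asuy] -> 10 lines: llks fggk ynmki jabms xpw asuy xrw xrfuz hwlxm lodf
Hunk 2: at line 1 remove [ynmki,jabms] add [cwp,nptu] -> 10 lines: llks fggk cwp nptu xpw asuy xrw xrfuz hwlxm lodf
Hunk 3: at line 1 remove [cwp,nptu,xpw] add [jbt,tvy] -> 9 lines: llks fggk jbt tvy asuy xrw xrfuz hwlxm lodf
Hunk 4: at line 3 remove [asuy,xrw,xrfuz] add [ulhdl,kpm] -> 8 lines: llks fggk jbt tvy ulhdl kpm hwlxm lodf
Hunk 5: at line 5 remove [kpm] add [nfdfj,ajdi,zpohw] -> 10 lines: llks fggk jbt tvy ulhdl nfdfj ajdi zpohw hwlxm lodf
Hunk 6: at line 4 remove [nfdfj,ajdi,zpohw] add [nkdf,nodjq,bgrau] -> 10 lines: llks fggk jbt tvy ulhdl nkdf nodjq bgrau hwlxm lodf
Hunk 7: at line 4 remove [nkdf,nodjq,bgrau] add [gqla] -> 8 lines: llks fggk jbt tvy ulhdl gqla hwlxm lodf
Final line 4: tvy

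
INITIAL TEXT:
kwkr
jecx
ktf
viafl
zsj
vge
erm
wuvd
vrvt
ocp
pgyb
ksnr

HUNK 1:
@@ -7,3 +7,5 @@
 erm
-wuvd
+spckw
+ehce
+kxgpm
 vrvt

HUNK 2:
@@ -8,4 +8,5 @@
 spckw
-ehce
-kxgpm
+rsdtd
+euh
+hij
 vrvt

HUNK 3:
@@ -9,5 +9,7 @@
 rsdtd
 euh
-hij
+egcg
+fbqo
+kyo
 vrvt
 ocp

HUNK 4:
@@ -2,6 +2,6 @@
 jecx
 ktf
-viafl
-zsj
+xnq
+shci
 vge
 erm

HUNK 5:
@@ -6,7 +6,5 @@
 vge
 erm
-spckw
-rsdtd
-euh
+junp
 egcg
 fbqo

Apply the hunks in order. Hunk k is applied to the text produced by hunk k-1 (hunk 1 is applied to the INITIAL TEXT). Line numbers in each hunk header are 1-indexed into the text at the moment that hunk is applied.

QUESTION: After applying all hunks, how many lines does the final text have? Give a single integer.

Answer: 15

Derivation:
Hunk 1: at line 7 remove [wuvd] add [spckw,ehce,kxgpm] -> 14 lines: kwkr jecx ktf viafl zsj vge erm spckw ehce kxgpm vrvt ocp pgyb ksnr
Hunk 2: at line 8 remove [ehce,kxgpm] add [rsdtd,euh,hij] -> 15 lines: kwkr jecx ktf viafl zsj vge erm spckw rsdtd euh hij vrvt ocp pgyb ksnr
Hunk 3: at line 9 remove [hij] add [egcg,fbqo,kyo] -> 17 lines: kwkr jecx ktf viafl zsj vge erm spckw rsdtd euh egcg fbqo kyo vrvt ocp pgyb ksnr
Hunk 4: at line 2 remove [viafl,zsj] add [xnq,shci] -> 17 lines: kwkr jecx ktf xnq shci vge erm spckw rsdtd euh egcg fbqo kyo vrvt ocp pgyb ksnr
Hunk 5: at line 6 remove [spckw,rsdtd,euh] add [junp] -> 15 lines: kwkr jecx ktf xnq shci vge erm junp egcg fbqo kyo vrvt ocp pgyb ksnr
Final line count: 15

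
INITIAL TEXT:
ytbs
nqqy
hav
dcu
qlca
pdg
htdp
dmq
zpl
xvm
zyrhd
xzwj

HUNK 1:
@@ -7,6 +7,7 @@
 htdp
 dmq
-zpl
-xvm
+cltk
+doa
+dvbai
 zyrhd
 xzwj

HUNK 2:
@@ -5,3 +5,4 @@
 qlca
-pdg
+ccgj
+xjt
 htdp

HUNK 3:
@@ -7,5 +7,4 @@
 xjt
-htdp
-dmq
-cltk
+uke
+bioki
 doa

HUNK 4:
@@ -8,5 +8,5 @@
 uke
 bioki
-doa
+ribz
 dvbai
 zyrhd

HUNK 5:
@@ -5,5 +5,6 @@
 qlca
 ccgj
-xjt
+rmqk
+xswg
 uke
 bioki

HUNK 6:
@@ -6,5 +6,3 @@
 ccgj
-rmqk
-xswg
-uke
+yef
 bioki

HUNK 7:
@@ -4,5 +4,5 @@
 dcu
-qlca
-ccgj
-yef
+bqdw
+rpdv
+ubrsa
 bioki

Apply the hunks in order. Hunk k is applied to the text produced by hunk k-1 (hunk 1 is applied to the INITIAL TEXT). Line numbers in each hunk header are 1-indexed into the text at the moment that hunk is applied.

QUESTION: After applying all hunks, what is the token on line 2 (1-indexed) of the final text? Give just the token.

Answer: nqqy

Derivation:
Hunk 1: at line 7 remove [zpl,xvm] add [cltk,doa,dvbai] -> 13 lines: ytbs nqqy hav dcu qlca pdg htdp dmq cltk doa dvbai zyrhd xzwj
Hunk 2: at line 5 remove [pdg] add [ccgj,xjt] -> 14 lines: ytbs nqqy hav dcu qlca ccgj xjt htdp dmq cltk doa dvbai zyrhd xzwj
Hunk 3: at line 7 remove [htdp,dmq,cltk] add [uke,bioki] -> 13 lines: ytbs nqqy hav dcu qlca ccgj xjt uke bioki doa dvbai zyrhd xzwj
Hunk 4: at line 8 remove [doa] add [ribz] -> 13 lines: ytbs nqqy hav dcu qlca ccgj xjt uke bioki ribz dvbai zyrhd xzwj
Hunk 5: at line 5 remove [xjt] add [rmqk,xswg] -> 14 lines: ytbs nqqy hav dcu qlca ccgj rmqk xswg uke bioki ribz dvbai zyrhd xzwj
Hunk 6: at line 6 remove [rmqk,xswg,uke] add [yef] -> 12 lines: ytbs nqqy hav dcu qlca ccgj yef bioki ribz dvbai zyrhd xzwj
Hunk 7: at line 4 remove [qlca,ccgj,yef] add [bqdw,rpdv,ubrsa] -> 12 lines: ytbs nqqy hav dcu bqdw rpdv ubrsa bioki ribz dvbai zyrhd xzwj
Final line 2: nqqy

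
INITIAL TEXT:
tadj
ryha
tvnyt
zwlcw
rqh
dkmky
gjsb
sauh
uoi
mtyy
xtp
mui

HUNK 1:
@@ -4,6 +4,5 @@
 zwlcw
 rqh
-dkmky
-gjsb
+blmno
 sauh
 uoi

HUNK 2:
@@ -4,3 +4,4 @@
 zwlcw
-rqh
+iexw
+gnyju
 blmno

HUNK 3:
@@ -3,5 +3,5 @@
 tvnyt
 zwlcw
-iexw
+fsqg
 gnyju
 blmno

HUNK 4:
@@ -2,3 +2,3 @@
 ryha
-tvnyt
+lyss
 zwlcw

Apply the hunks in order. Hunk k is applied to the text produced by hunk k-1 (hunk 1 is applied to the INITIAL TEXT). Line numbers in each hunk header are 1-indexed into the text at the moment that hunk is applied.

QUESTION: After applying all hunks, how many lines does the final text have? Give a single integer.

Hunk 1: at line 4 remove [dkmky,gjsb] add [blmno] -> 11 lines: tadj ryha tvnyt zwlcw rqh blmno sauh uoi mtyy xtp mui
Hunk 2: at line 4 remove [rqh] add [iexw,gnyju] -> 12 lines: tadj ryha tvnyt zwlcw iexw gnyju blmno sauh uoi mtyy xtp mui
Hunk 3: at line 3 remove [iexw] add [fsqg] -> 12 lines: tadj ryha tvnyt zwlcw fsqg gnyju blmno sauh uoi mtyy xtp mui
Hunk 4: at line 2 remove [tvnyt] add [lyss] -> 12 lines: tadj ryha lyss zwlcw fsqg gnyju blmno sauh uoi mtyy xtp mui
Final line count: 12

Answer: 12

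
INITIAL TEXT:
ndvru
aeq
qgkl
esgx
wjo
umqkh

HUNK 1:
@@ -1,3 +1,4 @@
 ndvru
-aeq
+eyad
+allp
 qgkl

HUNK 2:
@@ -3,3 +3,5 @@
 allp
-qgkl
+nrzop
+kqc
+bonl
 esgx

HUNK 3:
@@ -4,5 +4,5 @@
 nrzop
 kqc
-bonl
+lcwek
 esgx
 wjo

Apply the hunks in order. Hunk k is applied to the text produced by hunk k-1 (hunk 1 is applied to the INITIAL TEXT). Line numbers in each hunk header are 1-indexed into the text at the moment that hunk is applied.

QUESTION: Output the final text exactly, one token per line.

Hunk 1: at line 1 remove [aeq] add [eyad,allp] -> 7 lines: ndvru eyad allp qgkl esgx wjo umqkh
Hunk 2: at line 3 remove [qgkl] add [nrzop,kqc,bonl] -> 9 lines: ndvru eyad allp nrzop kqc bonl esgx wjo umqkh
Hunk 3: at line 4 remove [bonl] add [lcwek] -> 9 lines: ndvru eyad allp nrzop kqc lcwek esgx wjo umqkh

Answer: ndvru
eyad
allp
nrzop
kqc
lcwek
esgx
wjo
umqkh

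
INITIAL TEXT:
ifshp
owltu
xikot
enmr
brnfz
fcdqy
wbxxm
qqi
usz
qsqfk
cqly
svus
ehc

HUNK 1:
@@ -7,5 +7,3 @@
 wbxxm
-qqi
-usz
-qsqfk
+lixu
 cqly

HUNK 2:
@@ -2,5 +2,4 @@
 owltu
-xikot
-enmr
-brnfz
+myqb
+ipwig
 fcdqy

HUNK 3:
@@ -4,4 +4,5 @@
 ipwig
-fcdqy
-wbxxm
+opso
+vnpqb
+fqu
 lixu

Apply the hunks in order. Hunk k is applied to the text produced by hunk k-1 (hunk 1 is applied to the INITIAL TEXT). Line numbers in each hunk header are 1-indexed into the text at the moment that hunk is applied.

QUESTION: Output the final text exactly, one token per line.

Hunk 1: at line 7 remove [qqi,usz,qsqfk] add [lixu] -> 11 lines: ifshp owltu xikot enmr brnfz fcdqy wbxxm lixu cqly svus ehc
Hunk 2: at line 2 remove [xikot,enmr,brnfz] add [myqb,ipwig] -> 10 lines: ifshp owltu myqb ipwig fcdqy wbxxm lixu cqly svus ehc
Hunk 3: at line 4 remove [fcdqy,wbxxm] add [opso,vnpqb,fqu] -> 11 lines: ifshp owltu myqb ipwig opso vnpqb fqu lixu cqly svus ehc

Answer: ifshp
owltu
myqb
ipwig
opso
vnpqb
fqu
lixu
cqly
svus
ehc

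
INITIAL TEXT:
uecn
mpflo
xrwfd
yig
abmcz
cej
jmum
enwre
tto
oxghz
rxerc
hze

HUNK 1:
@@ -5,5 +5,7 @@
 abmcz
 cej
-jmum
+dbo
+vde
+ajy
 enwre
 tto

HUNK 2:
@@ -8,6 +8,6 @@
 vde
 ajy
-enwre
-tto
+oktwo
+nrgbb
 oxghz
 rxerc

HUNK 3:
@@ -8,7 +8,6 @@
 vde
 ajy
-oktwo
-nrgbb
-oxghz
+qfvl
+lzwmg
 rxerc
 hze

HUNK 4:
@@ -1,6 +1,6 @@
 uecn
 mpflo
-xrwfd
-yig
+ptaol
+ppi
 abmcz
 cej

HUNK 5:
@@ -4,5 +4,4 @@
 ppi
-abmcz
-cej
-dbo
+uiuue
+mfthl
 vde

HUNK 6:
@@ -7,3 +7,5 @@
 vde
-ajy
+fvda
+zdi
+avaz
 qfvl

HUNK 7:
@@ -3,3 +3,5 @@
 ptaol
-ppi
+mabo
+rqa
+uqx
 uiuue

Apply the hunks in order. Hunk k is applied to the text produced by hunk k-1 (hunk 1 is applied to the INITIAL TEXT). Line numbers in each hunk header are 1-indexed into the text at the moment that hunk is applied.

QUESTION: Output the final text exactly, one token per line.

Answer: uecn
mpflo
ptaol
mabo
rqa
uqx
uiuue
mfthl
vde
fvda
zdi
avaz
qfvl
lzwmg
rxerc
hze

Derivation:
Hunk 1: at line 5 remove [jmum] add [dbo,vde,ajy] -> 14 lines: uecn mpflo xrwfd yig abmcz cej dbo vde ajy enwre tto oxghz rxerc hze
Hunk 2: at line 8 remove [enwre,tto] add [oktwo,nrgbb] -> 14 lines: uecn mpflo xrwfd yig abmcz cej dbo vde ajy oktwo nrgbb oxghz rxerc hze
Hunk 3: at line 8 remove [oktwo,nrgbb,oxghz] add [qfvl,lzwmg] -> 13 lines: uecn mpflo xrwfd yig abmcz cej dbo vde ajy qfvl lzwmg rxerc hze
Hunk 4: at line 1 remove [xrwfd,yig] add [ptaol,ppi] -> 13 lines: uecn mpflo ptaol ppi abmcz cej dbo vde ajy qfvl lzwmg rxerc hze
Hunk 5: at line 4 remove [abmcz,cej,dbo] add [uiuue,mfthl] -> 12 lines: uecn mpflo ptaol ppi uiuue mfthl vde ajy qfvl lzwmg rxerc hze
Hunk 6: at line 7 remove [ajy] add [fvda,zdi,avaz] -> 14 lines: uecn mpflo ptaol ppi uiuue mfthl vde fvda zdi avaz qfvl lzwmg rxerc hze
Hunk 7: at line 3 remove [ppi] add [mabo,rqa,uqx] -> 16 lines: uecn mpflo ptaol mabo rqa uqx uiuue mfthl vde fvda zdi avaz qfvl lzwmg rxerc hze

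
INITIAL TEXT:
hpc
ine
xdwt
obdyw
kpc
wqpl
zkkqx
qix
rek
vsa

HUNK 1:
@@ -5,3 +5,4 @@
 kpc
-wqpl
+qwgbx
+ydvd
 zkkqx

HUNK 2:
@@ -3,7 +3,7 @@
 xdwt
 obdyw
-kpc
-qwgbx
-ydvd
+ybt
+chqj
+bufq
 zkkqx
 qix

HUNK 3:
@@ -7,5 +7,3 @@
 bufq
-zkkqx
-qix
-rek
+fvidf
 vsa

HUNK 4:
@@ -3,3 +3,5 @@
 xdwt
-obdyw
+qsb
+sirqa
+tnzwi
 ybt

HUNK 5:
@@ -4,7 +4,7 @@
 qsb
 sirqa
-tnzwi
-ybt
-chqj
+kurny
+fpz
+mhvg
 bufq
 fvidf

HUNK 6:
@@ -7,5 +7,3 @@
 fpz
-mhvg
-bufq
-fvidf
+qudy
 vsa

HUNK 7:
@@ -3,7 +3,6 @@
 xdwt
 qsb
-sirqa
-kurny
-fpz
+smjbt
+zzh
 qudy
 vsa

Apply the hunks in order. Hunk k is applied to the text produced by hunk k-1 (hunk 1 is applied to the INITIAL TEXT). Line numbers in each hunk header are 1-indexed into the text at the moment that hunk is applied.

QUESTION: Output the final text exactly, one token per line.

Hunk 1: at line 5 remove [wqpl] add [qwgbx,ydvd] -> 11 lines: hpc ine xdwt obdyw kpc qwgbx ydvd zkkqx qix rek vsa
Hunk 2: at line 3 remove [kpc,qwgbx,ydvd] add [ybt,chqj,bufq] -> 11 lines: hpc ine xdwt obdyw ybt chqj bufq zkkqx qix rek vsa
Hunk 3: at line 7 remove [zkkqx,qix,rek] add [fvidf] -> 9 lines: hpc ine xdwt obdyw ybt chqj bufq fvidf vsa
Hunk 4: at line 3 remove [obdyw] add [qsb,sirqa,tnzwi] -> 11 lines: hpc ine xdwt qsb sirqa tnzwi ybt chqj bufq fvidf vsa
Hunk 5: at line 4 remove [tnzwi,ybt,chqj] add [kurny,fpz,mhvg] -> 11 lines: hpc ine xdwt qsb sirqa kurny fpz mhvg bufq fvidf vsa
Hunk 6: at line 7 remove [mhvg,bufq,fvidf] add [qudy] -> 9 lines: hpc ine xdwt qsb sirqa kurny fpz qudy vsa
Hunk 7: at line 3 remove [sirqa,kurny,fpz] add [smjbt,zzh] -> 8 lines: hpc ine xdwt qsb smjbt zzh qudy vsa

Answer: hpc
ine
xdwt
qsb
smjbt
zzh
qudy
vsa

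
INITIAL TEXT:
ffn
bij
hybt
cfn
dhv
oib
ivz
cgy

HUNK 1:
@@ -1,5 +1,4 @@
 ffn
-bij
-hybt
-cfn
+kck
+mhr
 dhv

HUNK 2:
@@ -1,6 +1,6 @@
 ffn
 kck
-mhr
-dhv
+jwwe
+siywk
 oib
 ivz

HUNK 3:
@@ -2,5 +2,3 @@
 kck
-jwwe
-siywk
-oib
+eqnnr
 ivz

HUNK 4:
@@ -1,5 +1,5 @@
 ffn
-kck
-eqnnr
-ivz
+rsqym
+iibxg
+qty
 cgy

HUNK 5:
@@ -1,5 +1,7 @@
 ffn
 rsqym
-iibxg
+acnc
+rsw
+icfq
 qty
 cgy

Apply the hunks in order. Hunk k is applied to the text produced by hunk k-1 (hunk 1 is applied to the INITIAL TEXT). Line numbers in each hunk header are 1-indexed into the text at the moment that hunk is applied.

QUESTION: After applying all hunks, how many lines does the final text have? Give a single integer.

Hunk 1: at line 1 remove [bij,hybt,cfn] add [kck,mhr] -> 7 lines: ffn kck mhr dhv oib ivz cgy
Hunk 2: at line 1 remove [mhr,dhv] add [jwwe,siywk] -> 7 lines: ffn kck jwwe siywk oib ivz cgy
Hunk 3: at line 2 remove [jwwe,siywk,oib] add [eqnnr] -> 5 lines: ffn kck eqnnr ivz cgy
Hunk 4: at line 1 remove [kck,eqnnr,ivz] add [rsqym,iibxg,qty] -> 5 lines: ffn rsqym iibxg qty cgy
Hunk 5: at line 1 remove [iibxg] add [acnc,rsw,icfq] -> 7 lines: ffn rsqym acnc rsw icfq qty cgy
Final line count: 7

Answer: 7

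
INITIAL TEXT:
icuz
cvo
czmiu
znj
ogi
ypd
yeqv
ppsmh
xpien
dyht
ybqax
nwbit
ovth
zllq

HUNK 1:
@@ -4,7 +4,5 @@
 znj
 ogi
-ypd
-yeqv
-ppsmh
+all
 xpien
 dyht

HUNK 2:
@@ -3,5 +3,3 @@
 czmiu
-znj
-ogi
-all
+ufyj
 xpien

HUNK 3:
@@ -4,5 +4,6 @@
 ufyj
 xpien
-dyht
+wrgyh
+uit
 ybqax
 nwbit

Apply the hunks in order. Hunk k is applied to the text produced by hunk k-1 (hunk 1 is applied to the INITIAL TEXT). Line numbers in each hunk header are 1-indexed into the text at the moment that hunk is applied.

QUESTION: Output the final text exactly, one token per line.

Hunk 1: at line 4 remove [ypd,yeqv,ppsmh] add [all] -> 12 lines: icuz cvo czmiu znj ogi all xpien dyht ybqax nwbit ovth zllq
Hunk 2: at line 3 remove [znj,ogi,all] add [ufyj] -> 10 lines: icuz cvo czmiu ufyj xpien dyht ybqax nwbit ovth zllq
Hunk 3: at line 4 remove [dyht] add [wrgyh,uit] -> 11 lines: icuz cvo czmiu ufyj xpien wrgyh uit ybqax nwbit ovth zllq

Answer: icuz
cvo
czmiu
ufyj
xpien
wrgyh
uit
ybqax
nwbit
ovth
zllq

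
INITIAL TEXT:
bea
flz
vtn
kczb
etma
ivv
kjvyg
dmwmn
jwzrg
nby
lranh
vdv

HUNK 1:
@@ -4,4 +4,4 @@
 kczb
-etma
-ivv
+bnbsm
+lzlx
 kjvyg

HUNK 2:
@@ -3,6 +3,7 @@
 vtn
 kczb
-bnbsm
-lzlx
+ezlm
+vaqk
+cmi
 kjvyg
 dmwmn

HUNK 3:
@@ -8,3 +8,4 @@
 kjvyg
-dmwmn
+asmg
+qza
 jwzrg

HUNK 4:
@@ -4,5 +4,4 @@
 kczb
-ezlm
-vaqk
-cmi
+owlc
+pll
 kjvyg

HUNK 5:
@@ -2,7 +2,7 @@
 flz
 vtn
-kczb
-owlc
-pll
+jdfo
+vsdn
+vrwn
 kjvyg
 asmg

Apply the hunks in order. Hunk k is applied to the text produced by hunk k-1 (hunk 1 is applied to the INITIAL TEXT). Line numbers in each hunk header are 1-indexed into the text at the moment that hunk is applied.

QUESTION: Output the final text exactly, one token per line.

Hunk 1: at line 4 remove [etma,ivv] add [bnbsm,lzlx] -> 12 lines: bea flz vtn kczb bnbsm lzlx kjvyg dmwmn jwzrg nby lranh vdv
Hunk 2: at line 3 remove [bnbsm,lzlx] add [ezlm,vaqk,cmi] -> 13 lines: bea flz vtn kczb ezlm vaqk cmi kjvyg dmwmn jwzrg nby lranh vdv
Hunk 3: at line 8 remove [dmwmn] add [asmg,qza] -> 14 lines: bea flz vtn kczb ezlm vaqk cmi kjvyg asmg qza jwzrg nby lranh vdv
Hunk 4: at line 4 remove [ezlm,vaqk,cmi] add [owlc,pll] -> 13 lines: bea flz vtn kczb owlc pll kjvyg asmg qza jwzrg nby lranh vdv
Hunk 5: at line 2 remove [kczb,owlc,pll] add [jdfo,vsdn,vrwn] -> 13 lines: bea flz vtn jdfo vsdn vrwn kjvyg asmg qza jwzrg nby lranh vdv

Answer: bea
flz
vtn
jdfo
vsdn
vrwn
kjvyg
asmg
qza
jwzrg
nby
lranh
vdv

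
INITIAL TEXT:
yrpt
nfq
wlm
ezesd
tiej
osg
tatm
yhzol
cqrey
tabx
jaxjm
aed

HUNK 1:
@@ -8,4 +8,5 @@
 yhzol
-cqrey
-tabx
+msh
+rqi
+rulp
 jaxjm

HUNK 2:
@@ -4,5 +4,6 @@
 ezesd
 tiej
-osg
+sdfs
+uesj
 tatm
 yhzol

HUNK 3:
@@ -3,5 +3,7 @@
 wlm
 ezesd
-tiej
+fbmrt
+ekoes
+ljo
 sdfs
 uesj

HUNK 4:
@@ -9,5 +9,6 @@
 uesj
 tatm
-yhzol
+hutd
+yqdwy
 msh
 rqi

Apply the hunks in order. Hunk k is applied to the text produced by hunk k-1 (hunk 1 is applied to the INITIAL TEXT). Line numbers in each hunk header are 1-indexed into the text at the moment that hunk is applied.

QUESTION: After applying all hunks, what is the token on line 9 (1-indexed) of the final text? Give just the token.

Hunk 1: at line 8 remove [cqrey,tabx] add [msh,rqi,rulp] -> 13 lines: yrpt nfq wlm ezesd tiej osg tatm yhzol msh rqi rulp jaxjm aed
Hunk 2: at line 4 remove [osg] add [sdfs,uesj] -> 14 lines: yrpt nfq wlm ezesd tiej sdfs uesj tatm yhzol msh rqi rulp jaxjm aed
Hunk 3: at line 3 remove [tiej] add [fbmrt,ekoes,ljo] -> 16 lines: yrpt nfq wlm ezesd fbmrt ekoes ljo sdfs uesj tatm yhzol msh rqi rulp jaxjm aed
Hunk 4: at line 9 remove [yhzol] add [hutd,yqdwy] -> 17 lines: yrpt nfq wlm ezesd fbmrt ekoes ljo sdfs uesj tatm hutd yqdwy msh rqi rulp jaxjm aed
Final line 9: uesj

Answer: uesj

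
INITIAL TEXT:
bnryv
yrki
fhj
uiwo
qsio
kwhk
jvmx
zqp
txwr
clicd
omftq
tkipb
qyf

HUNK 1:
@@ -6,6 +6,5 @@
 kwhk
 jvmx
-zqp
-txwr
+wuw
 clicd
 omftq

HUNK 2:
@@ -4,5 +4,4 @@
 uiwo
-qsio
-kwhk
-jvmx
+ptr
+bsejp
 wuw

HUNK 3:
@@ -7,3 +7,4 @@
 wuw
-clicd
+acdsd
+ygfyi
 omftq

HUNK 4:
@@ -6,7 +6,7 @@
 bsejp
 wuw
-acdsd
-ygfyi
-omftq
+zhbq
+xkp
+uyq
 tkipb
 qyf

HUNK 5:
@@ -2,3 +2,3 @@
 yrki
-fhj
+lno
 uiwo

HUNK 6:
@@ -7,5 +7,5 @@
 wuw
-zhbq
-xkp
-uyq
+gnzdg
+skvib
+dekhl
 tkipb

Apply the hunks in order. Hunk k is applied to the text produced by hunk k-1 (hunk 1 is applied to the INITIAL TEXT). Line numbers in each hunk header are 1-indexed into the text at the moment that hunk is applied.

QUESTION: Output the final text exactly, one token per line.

Answer: bnryv
yrki
lno
uiwo
ptr
bsejp
wuw
gnzdg
skvib
dekhl
tkipb
qyf

Derivation:
Hunk 1: at line 6 remove [zqp,txwr] add [wuw] -> 12 lines: bnryv yrki fhj uiwo qsio kwhk jvmx wuw clicd omftq tkipb qyf
Hunk 2: at line 4 remove [qsio,kwhk,jvmx] add [ptr,bsejp] -> 11 lines: bnryv yrki fhj uiwo ptr bsejp wuw clicd omftq tkipb qyf
Hunk 3: at line 7 remove [clicd] add [acdsd,ygfyi] -> 12 lines: bnryv yrki fhj uiwo ptr bsejp wuw acdsd ygfyi omftq tkipb qyf
Hunk 4: at line 6 remove [acdsd,ygfyi,omftq] add [zhbq,xkp,uyq] -> 12 lines: bnryv yrki fhj uiwo ptr bsejp wuw zhbq xkp uyq tkipb qyf
Hunk 5: at line 2 remove [fhj] add [lno] -> 12 lines: bnryv yrki lno uiwo ptr bsejp wuw zhbq xkp uyq tkipb qyf
Hunk 6: at line 7 remove [zhbq,xkp,uyq] add [gnzdg,skvib,dekhl] -> 12 lines: bnryv yrki lno uiwo ptr bsejp wuw gnzdg skvib dekhl tkipb qyf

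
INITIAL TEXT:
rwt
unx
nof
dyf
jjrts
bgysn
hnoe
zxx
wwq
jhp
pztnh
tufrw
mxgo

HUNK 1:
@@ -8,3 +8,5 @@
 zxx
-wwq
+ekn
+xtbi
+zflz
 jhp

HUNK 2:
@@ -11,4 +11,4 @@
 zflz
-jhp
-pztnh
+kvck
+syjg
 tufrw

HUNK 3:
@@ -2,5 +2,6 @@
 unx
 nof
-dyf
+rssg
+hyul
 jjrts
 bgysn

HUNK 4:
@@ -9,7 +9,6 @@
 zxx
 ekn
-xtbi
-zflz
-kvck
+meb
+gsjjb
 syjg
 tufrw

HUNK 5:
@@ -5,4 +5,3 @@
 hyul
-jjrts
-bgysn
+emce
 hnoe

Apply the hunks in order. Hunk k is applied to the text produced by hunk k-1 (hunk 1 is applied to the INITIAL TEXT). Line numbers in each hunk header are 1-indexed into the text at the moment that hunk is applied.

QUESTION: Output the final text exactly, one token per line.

Hunk 1: at line 8 remove [wwq] add [ekn,xtbi,zflz] -> 15 lines: rwt unx nof dyf jjrts bgysn hnoe zxx ekn xtbi zflz jhp pztnh tufrw mxgo
Hunk 2: at line 11 remove [jhp,pztnh] add [kvck,syjg] -> 15 lines: rwt unx nof dyf jjrts bgysn hnoe zxx ekn xtbi zflz kvck syjg tufrw mxgo
Hunk 3: at line 2 remove [dyf] add [rssg,hyul] -> 16 lines: rwt unx nof rssg hyul jjrts bgysn hnoe zxx ekn xtbi zflz kvck syjg tufrw mxgo
Hunk 4: at line 9 remove [xtbi,zflz,kvck] add [meb,gsjjb] -> 15 lines: rwt unx nof rssg hyul jjrts bgysn hnoe zxx ekn meb gsjjb syjg tufrw mxgo
Hunk 5: at line 5 remove [jjrts,bgysn] add [emce] -> 14 lines: rwt unx nof rssg hyul emce hnoe zxx ekn meb gsjjb syjg tufrw mxgo

Answer: rwt
unx
nof
rssg
hyul
emce
hnoe
zxx
ekn
meb
gsjjb
syjg
tufrw
mxgo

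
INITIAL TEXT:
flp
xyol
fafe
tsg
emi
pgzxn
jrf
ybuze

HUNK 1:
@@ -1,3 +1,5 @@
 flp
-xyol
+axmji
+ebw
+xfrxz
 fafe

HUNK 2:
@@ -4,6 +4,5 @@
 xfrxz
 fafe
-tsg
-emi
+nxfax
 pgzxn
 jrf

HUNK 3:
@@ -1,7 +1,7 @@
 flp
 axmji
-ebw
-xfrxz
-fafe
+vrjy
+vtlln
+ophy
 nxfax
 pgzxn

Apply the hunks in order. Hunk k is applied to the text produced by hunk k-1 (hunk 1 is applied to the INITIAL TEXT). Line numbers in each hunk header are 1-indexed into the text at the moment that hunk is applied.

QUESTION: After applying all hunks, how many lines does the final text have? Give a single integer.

Hunk 1: at line 1 remove [xyol] add [axmji,ebw,xfrxz] -> 10 lines: flp axmji ebw xfrxz fafe tsg emi pgzxn jrf ybuze
Hunk 2: at line 4 remove [tsg,emi] add [nxfax] -> 9 lines: flp axmji ebw xfrxz fafe nxfax pgzxn jrf ybuze
Hunk 3: at line 1 remove [ebw,xfrxz,fafe] add [vrjy,vtlln,ophy] -> 9 lines: flp axmji vrjy vtlln ophy nxfax pgzxn jrf ybuze
Final line count: 9

Answer: 9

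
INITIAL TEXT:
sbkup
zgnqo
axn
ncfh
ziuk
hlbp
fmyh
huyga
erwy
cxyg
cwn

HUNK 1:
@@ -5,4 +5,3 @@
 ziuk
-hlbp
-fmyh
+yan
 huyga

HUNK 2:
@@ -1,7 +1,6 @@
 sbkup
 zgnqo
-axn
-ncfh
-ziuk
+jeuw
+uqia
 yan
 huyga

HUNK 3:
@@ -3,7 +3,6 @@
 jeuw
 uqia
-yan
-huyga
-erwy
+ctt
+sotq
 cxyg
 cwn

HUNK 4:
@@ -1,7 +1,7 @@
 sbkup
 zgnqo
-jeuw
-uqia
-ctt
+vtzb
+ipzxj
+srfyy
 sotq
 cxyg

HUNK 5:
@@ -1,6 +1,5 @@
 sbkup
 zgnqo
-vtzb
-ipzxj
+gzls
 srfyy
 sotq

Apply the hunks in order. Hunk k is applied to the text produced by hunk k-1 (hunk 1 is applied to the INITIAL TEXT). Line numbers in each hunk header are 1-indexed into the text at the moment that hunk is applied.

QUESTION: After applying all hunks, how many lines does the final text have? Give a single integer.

Hunk 1: at line 5 remove [hlbp,fmyh] add [yan] -> 10 lines: sbkup zgnqo axn ncfh ziuk yan huyga erwy cxyg cwn
Hunk 2: at line 1 remove [axn,ncfh,ziuk] add [jeuw,uqia] -> 9 lines: sbkup zgnqo jeuw uqia yan huyga erwy cxyg cwn
Hunk 3: at line 3 remove [yan,huyga,erwy] add [ctt,sotq] -> 8 lines: sbkup zgnqo jeuw uqia ctt sotq cxyg cwn
Hunk 4: at line 1 remove [jeuw,uqia,ctt] add [vtzb,ipzxj,srfyy] -> 8 lines: sbkup zgnqo vtzb ipzxj srfyy sotq cxyg cwn
Hunk 5: at line 1 remove [vtzb,ipzxj] add [gzls] -> 7 lines: sbkup zgnqo gzls srfyy sotq cxyg cwn
Final line count: 7

Answer: 7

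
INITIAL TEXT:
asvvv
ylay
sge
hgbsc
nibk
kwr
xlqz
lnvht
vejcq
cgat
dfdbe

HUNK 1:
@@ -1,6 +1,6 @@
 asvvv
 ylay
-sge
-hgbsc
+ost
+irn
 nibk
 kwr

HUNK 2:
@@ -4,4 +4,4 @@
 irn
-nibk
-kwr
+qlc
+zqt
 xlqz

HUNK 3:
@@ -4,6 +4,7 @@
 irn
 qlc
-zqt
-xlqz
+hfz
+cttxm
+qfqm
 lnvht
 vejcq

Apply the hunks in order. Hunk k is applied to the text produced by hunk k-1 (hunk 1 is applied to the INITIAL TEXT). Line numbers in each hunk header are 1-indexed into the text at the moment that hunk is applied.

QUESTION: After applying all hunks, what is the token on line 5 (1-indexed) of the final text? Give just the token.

Hunk 1: at line 1 remove [sge,hgbsc] add [ost,irn] -> 11 lines: asvvv ylay ost irn nibk kwr xlqz lnvht vejcq cgat dfdbe
Hunk 2: at line 4 remove [nibk,kwr] add [qlc,zqt] -> 11 lines: asvvv ylay ost irn qlc zqt xlqz lnvht vejcq cgat dfdbe
Hunk 3: at line 4 remove [zqt,xlqz] add [hfz,cttxm,qfqm] -> 12 lines: asvvv ylay ost irn qlc hfz cttxm qfqm lnvht vejcq cgat dfdbe
Final line 5: qlc

Answer: qlc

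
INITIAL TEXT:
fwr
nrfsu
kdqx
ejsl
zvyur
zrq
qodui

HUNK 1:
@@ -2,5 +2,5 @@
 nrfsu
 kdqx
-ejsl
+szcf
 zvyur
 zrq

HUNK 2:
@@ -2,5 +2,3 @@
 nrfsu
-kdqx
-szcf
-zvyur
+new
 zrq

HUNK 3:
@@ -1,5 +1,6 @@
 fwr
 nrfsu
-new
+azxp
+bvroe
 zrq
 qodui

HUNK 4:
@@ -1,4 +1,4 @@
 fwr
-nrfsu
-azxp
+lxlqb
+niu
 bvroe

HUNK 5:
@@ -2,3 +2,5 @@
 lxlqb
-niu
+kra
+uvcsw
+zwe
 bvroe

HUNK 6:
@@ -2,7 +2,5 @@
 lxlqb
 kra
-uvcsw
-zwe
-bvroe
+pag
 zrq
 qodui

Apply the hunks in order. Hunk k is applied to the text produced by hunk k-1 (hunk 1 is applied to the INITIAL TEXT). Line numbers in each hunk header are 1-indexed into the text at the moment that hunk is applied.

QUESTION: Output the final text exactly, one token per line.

Hunk 1: at line 2 remove [ejsl] add [szcf] -> 7 lines: fwr nrfsu kdqx szcf zvyur zrq qodui
Hunk 2: at line 2 remove [kdqx,szcf,zvyur] add [new] -> 5 lines: fwr nrfsu new zrq qodui
Hunk 3: at line 1 remove [new] add [azxp,bvroe] -> 6 lines: fwr nrfsu azxp bvroe zrq qodui
Hunk 4: at line 1 remove [nrfsu,azxp] add [lxlqb,niu] -> 6 lines: fwr lxlqb niu bvroe zrq qodui
Hunk 5: at line 2 remove [niu] add [kra,uvcsw,zwe] -> 8 lines: fwr lxlqb kra uvcsw zwe bvroe zrq qodui
Hunk 6: at line 2 remove [uvcsw,zwe,bvroe] add [pag] -> 6 lines: fwr lxlqb kra pag zrq qodui

Answer: fwr
lxlqb
kra
pag
zrq
qodui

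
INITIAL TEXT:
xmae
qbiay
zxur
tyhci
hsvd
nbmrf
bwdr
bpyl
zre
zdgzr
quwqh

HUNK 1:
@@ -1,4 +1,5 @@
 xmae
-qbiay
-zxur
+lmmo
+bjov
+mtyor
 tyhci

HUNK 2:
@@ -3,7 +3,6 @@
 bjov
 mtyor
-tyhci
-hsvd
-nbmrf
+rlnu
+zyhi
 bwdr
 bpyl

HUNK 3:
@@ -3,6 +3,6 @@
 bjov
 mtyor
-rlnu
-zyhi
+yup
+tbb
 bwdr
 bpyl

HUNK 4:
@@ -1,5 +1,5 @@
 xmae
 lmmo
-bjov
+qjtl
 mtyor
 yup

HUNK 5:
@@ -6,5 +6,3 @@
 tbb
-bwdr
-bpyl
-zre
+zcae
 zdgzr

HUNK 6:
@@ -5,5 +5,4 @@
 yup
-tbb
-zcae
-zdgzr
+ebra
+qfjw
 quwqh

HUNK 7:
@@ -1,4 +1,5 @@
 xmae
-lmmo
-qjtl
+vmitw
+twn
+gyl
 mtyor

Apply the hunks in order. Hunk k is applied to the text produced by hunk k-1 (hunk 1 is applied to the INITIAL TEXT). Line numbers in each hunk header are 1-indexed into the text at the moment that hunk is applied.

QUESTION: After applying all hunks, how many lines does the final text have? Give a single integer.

Answer: 9

Derivation:
Hunk 1: at line 1 remove [qbiay,zxur] add [lmmo,bjov,mtyor] -> 12 lines: xmae lmmo bjov mtyor tyhci hsvd nbmrf bwdr bpyl zre zdgzr quwqh
Hunk 2: at line 3 remove [tyhci,hsvd,nbmrf] add [rlnu,zyhi] -> 11 lines: xmae lmmo bjov mtyor rlnu zyhi bwdr bpyl zre zdgzr quwqh
Hunk 3: at line 3 remove [rlnu,zyhi] add [yup,tbb] -> 11 lines: xmae lmmo bjov mtyor yup tbb bwdr bpyl zre zdgzr quwqh
Hunk 4: at line 1 remove [bjov] add [qjtl] -> 11 lines: xmae lmmo qjtl mtyor yup tbb bwdr bpyl zre zdgzr quwqh
Hunk 5: at line 6 remove [bwdr,bpyl,zre] add [zcae] -> 9 lines: xmae lmmo qjtl mtyor yup tbb zcae zdgzr quwqh
Hunk 6: at line 5 remove [tbb,zcae,zdgzr] add [ebra,qfjw] -> 8 lines: xmae lmmo qjtl mtyor yup ebra qfjw quwqh
Hunk 7: at line 1 remove [lmmo,qjtl] add [vmitw,twn,gyl] -> 9 lines: xmae vmitw twn gyl mtyor yup ebra qfjw quwqh
Final line count: 9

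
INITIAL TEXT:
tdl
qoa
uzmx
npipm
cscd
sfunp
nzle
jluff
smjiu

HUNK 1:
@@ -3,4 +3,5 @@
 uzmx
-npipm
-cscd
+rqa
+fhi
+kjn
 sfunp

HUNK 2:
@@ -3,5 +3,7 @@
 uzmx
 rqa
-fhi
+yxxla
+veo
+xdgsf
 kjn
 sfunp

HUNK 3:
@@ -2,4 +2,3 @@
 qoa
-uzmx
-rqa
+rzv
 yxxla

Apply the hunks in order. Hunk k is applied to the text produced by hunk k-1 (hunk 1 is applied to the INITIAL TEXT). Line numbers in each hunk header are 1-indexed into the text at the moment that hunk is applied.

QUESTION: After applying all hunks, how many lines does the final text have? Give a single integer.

Answer: 11

Derivation:
Hunk 1: at line 3 remove [npipm,cscd] add [rqa,fhi,kjn] -> 10 lines: tdl qoa uzmx rqa fhi kjn sfunp nzle jluff smjiu
Hunk 2: at line 3 remove [fhi] add [yxxla,veo,xdgsf] -> 12 lines: tdl qoa uzmx rqa yxxla veo xdgsf kjn sfunp nzle jluff smjiu
Hunk 3: at line 2 remove [uzmx,rqa] add [rzv] -> 11 lines: tdl qoa rzv yxxla veo xdgsf kjn sfunp nzle jluff smjiu
Final line count: 11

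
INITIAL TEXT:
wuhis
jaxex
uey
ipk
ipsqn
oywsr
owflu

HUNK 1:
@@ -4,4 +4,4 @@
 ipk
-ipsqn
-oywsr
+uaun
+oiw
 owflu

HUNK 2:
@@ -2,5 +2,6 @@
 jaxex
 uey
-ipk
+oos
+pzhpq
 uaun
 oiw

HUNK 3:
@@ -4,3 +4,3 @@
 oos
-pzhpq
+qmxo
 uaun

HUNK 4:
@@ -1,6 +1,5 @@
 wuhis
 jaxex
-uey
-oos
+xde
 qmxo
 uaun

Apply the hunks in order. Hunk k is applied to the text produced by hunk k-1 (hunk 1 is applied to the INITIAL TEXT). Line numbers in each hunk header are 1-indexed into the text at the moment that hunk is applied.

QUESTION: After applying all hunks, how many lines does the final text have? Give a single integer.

Answer: 7

Derivation:
Hunk 1: at line 4 remove [ipsqn,oywsr] add [uaun,oiw] -> 7 lines: wuhis jaxex uey ipk uaun oiw owflu
Hunk 2: at line 2 remove [ipk] add [oos,pzhpq] -> 8 lines: wuhis jaxex uey oos pzhpq uaun oiw owflu
Hunk 3: at line 4 remove [pzhpq] add [qmxo] -> 8 lines: wuhis jaxex uey oos qmxo uaun oiw owflu
Hunk 4: at line 1 remove [uey,oos] add [xde] -> 7 lines: wuhis jaxex xde qmxo uaun oiw owflu
Final line count: 7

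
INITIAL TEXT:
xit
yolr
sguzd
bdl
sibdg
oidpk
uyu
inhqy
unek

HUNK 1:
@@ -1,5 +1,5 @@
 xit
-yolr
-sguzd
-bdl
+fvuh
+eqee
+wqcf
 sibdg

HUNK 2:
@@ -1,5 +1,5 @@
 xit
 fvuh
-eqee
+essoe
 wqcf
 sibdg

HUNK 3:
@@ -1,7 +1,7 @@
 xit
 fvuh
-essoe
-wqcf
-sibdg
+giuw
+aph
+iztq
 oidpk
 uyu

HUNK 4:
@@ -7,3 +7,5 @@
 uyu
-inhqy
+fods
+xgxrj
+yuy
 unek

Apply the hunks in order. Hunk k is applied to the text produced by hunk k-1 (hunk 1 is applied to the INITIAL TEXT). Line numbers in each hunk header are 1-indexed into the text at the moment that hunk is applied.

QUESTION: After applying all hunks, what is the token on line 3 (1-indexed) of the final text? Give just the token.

Answer: giuw

Derivation:
Hunk 1: at line 1 remove [yolr,sguzd,bdl] add [fvuh,eqee,wqcf] -> 9 lines: xit fvuh eqee wqcf sibdg oidpk uyu inhqy unek
Hunk 2: at line 1 remove [eqee] add [essoe] -> 9 lines: xit fvuh essoe wqcf sibdg oidpk uyu inhqy unek
Hunk 3: at line 1 remove [essoe,wqcf,sibdg] add [giuw,aph,iztq] -> 9 lines: xit fvuh giuw aph iztq oidpk uyu inhqy unek
Hunk 4: at line 7 remove [inhqy] add [fods,xgxrj,yuy] -> 11 lines: xit fvuh giuw aph iztq oidpk uyu fods xgxrj yuy unek
Final line 3: giuw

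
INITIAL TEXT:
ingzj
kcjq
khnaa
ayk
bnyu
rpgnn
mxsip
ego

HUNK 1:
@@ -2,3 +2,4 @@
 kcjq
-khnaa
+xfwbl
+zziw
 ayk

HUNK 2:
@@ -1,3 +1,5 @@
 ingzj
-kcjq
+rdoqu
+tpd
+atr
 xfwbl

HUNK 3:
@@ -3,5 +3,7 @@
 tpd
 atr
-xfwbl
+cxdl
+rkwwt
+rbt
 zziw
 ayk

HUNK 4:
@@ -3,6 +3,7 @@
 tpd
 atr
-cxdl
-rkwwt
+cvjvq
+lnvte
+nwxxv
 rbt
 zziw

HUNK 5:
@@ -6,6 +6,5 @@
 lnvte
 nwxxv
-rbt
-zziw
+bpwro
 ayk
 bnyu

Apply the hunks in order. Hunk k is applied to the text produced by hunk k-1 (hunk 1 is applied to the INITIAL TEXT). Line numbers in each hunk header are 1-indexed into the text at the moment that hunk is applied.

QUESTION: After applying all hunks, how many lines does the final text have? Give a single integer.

Hunk 1: at line 2 remove [khnaa] add [xfwbl,zziw] -> 9 lines: ingzj kcjq xfwbl zziw ayk bnyu rpgnn mxsip ego
Hunk 2: at line 1 remove [kcjq] add [rdoqu,tpd,atr] -> 11 lines: ingzj rdoqu tpd atr xfwbl zziw ayk bnyu rpgnn mxsip ego
Hunk 3: at line 3 remove [xfwbl] add [cxdl,rkwwt,rbt] -> 13 lines: ingzj rdoqu tpd atr cxdl rkwwt rbt zziw ayk bnyu rpgnn mxsip ego
Hunk 4: at line 3 remove [cxdl,rkwwt] add [cvjvq,lnvte,nwxxv] -> 14 lines: ingzj rdoqu tpd atr cvjvq lnvte nwxxv rbt zziw ayk bnyu rpgnn mxsip ego
Hunk 5: at line 6 remove [rbt,zziw] add [bpwro] -> 13 lines: ingzj rdoqu tpd atr cvjvq lnvte nwxxv bpwro ayk bnyu rpgnn mxsip ego
Final line count: 13

Answer: 13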